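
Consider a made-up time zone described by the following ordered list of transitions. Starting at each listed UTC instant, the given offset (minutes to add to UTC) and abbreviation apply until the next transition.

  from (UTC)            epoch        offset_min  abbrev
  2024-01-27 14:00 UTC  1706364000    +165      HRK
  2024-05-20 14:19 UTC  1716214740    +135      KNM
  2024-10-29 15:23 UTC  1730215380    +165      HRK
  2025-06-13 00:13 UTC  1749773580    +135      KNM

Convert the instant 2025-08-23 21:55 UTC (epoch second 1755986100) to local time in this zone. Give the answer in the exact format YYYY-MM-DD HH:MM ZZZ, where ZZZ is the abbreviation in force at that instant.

2025-08-24 00:10 KNM

Query: 2025-08-23 21:55 UTC
Rule 4/4 (KNM, +02:15): 2025-06-13 00:13 UTC ≤ query < +∞
21·60 + 55 + 135 = 1450 min
1450 = 1·1440 + 10; 10 = 0·60 + 10 → 00:10, 2025-08-23 + 1 day = 2025-08-24
→ 2025-08-24 00:10 KNM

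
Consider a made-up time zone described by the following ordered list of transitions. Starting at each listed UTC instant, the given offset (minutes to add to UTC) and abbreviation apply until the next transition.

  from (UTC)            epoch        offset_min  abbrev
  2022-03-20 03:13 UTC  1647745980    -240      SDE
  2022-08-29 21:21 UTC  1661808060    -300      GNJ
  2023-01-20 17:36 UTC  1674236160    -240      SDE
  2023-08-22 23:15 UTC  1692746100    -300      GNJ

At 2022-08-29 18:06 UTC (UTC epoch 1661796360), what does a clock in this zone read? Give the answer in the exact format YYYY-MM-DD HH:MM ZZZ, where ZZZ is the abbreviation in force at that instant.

Query: 2022-08-29 18:06 UTC
Rule 1/4 (SDE, -04:00): 2022-03-20 03:13 UTC ≤ query < 2022-08-29 21:21 UTC
18·60 + 6 - 240 = 846 min
846 = 0·1440 + 846; 846 = 14·60 + 6 → 14:06, same day
→ 2022-08-29 14:06 SDE

2022-08-29 14:06 SDE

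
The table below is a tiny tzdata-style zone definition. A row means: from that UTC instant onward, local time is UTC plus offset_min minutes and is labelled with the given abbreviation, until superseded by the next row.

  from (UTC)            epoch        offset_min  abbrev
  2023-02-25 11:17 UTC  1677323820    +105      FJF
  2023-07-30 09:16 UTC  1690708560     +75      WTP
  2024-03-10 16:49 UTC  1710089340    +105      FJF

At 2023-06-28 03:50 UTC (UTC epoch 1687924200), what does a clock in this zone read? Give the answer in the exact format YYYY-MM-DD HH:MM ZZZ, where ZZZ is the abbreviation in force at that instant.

Query: 2023-06-28 03:50 UTC
Rule 1/3 (FJF, +01:45): 2023-02-25 11:17 UTC ≤ query < 2023-07-30 09:16 UTC
3·60 + 50 + 105 = 335 min
335 = 0·1440 + 335; 335 = 5·60 + 35 → 05:35, same day
→ 2023-06-28 05:35 FJF

2023-06-28 05:35 FJF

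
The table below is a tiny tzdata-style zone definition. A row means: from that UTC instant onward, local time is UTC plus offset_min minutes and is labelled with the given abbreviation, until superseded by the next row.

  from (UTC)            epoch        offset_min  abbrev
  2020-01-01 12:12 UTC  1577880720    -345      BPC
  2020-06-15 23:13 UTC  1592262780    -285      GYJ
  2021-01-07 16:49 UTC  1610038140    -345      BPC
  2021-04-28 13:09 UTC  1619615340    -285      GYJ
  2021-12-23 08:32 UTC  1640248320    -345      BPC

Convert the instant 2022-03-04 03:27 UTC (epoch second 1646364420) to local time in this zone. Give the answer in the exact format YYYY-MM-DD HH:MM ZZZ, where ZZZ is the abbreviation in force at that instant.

Query: 2022-03-04 03:27 UTC
Rule 5/5 (BPC, -05:45): 2021-12-23 08:32 UTC ≤ query < +∞
3·60 + 27 - 345 = -138 min
-138 = -1·1440 + 1302; 1302 = 21·60 + 42 → 21:42, 2022-03-04 - 1 day = 2022-03-03
→ 2022-03-03 21:42 BPC

2022-03-03 21:42 BPC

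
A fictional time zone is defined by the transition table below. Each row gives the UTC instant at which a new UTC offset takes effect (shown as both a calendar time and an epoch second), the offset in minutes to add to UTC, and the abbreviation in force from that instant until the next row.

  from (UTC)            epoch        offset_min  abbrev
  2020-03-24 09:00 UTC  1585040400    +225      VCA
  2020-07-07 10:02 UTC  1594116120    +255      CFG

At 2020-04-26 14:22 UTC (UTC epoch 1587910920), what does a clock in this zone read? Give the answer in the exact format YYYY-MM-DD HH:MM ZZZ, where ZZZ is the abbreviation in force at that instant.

Query: 2020-04-26 14:22 UTC
Rule 1/2 (VCA, +03:45): 2020-03-24 09:00 UTC ≤ query < 2020-07-07 10:02 UTC
14·60 + 22 + 225 = 1087 min
1087 = 0·1440 + 1087; 1087 = 18·60 + 7 → 18:07, same day
→ 2020-04-26 18:07 VCA

2020-04-26 18:07 VCA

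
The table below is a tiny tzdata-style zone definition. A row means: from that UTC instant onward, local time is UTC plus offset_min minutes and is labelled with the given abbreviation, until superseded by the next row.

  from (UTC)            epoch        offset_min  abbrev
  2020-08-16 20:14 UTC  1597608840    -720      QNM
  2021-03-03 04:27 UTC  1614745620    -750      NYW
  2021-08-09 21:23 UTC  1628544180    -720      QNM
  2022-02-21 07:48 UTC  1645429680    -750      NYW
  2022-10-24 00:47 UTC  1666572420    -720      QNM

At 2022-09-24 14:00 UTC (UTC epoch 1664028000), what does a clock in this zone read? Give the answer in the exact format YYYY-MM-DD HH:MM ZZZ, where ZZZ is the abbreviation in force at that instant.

Query: 2022-09-24 14:00 UTC
Rule 4/5 (NYW, -12:30): 2022-02-21 07:48 UTC ≤ query < 2022-10-24 00:47 UTC
14·60 + 0 - 750 = 90 min
90 = 0·1440 + 90; 90 = 1·60 + 30 → 01:30, same day
→ 2022-09-24 01:30 NYW

2022-09-24 01:30 NYW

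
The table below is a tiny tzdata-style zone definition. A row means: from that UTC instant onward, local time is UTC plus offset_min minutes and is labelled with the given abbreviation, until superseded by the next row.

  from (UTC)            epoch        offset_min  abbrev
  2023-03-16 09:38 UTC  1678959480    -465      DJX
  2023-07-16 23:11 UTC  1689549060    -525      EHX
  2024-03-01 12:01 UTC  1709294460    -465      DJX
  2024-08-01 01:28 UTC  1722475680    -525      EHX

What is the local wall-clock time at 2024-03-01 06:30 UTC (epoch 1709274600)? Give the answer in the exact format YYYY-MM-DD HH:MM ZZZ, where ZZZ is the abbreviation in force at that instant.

Query: 2024-03-01 06:30 UTC
Rule 2/4 (EHX, -08:45): 2023-07-16 23:11 UTC ≤ query < 2024-03-01 12:01 UTC
6·60 + 30 - 525 = -135 min
-135 = -1·1440 + 1305; 1305 = 21·60 + 45 → 21:45, 2024-03-01 - 1 day = 2024-02-29
→ 2024-02-29 21:45 EHX

2024-02-29 21:45 EHX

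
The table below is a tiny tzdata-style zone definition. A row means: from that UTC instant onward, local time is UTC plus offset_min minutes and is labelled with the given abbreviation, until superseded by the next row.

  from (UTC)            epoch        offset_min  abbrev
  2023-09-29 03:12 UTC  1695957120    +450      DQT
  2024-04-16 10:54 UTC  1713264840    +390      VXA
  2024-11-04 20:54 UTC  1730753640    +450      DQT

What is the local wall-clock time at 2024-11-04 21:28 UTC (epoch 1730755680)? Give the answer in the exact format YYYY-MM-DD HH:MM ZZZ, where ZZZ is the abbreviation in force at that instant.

Query: 2024-11-04 21:28 UTC
Rule 3/3 (DQT, +07:30): 2024-11-04 20:54 UTC ≤ query < +∞
21·60 + 28 + 450 = 1738 min
1738 = 1·1440 + 298; 298 = 4·60 + 58 → 04:58, 2024-11-04 + 1 day = 2024-11-05
→ 2024-11-05 04:58 DQT

2024-11-05 04:58 DQT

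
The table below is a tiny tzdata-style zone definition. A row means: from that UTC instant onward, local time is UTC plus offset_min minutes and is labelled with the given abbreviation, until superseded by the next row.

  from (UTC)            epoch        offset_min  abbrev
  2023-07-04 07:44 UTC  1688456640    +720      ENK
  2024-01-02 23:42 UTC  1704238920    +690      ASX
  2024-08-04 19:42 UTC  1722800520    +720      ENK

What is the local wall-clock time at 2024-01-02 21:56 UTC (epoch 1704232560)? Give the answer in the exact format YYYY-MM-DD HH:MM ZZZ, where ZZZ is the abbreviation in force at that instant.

2024-01-03 09:56 ENK

Query: 2024-01-02 21:56 UTC
Rule 1/3 (ENK, +12:00): 2023-07-04 07:44 UTC ≤ query < 2024-01-02 23:42 UTC
21·60 + 56 + 720 = 2036 min
2036 = 1·1440 + 596; 596 = 9·60 + 56 → 09:56, 2024-01-02 + 1 day = 2024-01-03
→ 2024-01-03 09:56 ENK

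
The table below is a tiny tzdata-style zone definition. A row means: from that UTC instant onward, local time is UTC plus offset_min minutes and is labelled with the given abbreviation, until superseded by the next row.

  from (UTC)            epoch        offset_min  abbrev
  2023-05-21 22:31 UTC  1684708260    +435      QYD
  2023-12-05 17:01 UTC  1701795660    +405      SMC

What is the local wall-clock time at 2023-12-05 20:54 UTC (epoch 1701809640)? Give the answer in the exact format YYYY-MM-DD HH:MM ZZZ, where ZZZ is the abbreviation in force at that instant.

Query: 2023-12-05 20:54 UTC
Rule 2/2 (SMC, +06:45): 2023-12-05 17:01 UTC ≤ query < +∞
20·60 + 54 + 405 = 1659 min
1659 = 1·1440 + 219; 219 = 3·60 + 39 → 03:39, 2023-12-05 + 1 day = 2023-12-06
→ 2023-12-06 03:39 SMC

2023-12-06 03:39 SMC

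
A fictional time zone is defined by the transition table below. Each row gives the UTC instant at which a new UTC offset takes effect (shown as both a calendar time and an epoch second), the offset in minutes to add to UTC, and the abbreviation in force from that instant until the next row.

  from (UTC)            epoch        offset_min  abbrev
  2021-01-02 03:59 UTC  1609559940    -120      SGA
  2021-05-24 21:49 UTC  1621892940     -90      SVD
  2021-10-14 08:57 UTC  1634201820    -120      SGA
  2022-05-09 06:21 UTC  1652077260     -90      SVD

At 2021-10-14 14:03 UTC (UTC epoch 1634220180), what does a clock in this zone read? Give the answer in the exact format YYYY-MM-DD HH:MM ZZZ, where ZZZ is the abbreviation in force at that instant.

Query: 2021-10-14 14:03 UTC
Rule 3/4 (SGA, -02:00): 2021-10-14 08:57 UTC ≤ query < 2022-05-09 06:21 UTC
14·60 + 3 - 120 = 723 min
723 = 0·1440 + 723; 723 = 12·60 + 3 → 12:03, same day
→ 2021-10-14 12:03 SGA

2021-10-14 12:03 SGA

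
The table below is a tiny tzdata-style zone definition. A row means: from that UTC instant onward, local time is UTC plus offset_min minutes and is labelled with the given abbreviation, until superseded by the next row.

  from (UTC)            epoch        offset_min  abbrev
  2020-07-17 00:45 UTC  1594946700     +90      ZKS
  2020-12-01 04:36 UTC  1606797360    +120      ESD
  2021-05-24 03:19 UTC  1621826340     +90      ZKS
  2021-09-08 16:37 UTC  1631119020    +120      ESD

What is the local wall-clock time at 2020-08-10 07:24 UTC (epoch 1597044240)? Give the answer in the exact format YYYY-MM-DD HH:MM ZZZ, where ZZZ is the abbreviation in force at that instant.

Query: 2020-08-10 07:24 UTC
Rule 1/4 (ZKS, +01:30): 2020-07-17 00:45 UTC ≤ query < 2020-12-01 04:36 UTC
7·60 + 24 + 90 = 534 min
534 = 0·1440 + 534; 534 = 8·60 + 54 → 08:54, same day
→ 2020-08-10 08:54 ZKS

2020-08-10 08:54 ZKS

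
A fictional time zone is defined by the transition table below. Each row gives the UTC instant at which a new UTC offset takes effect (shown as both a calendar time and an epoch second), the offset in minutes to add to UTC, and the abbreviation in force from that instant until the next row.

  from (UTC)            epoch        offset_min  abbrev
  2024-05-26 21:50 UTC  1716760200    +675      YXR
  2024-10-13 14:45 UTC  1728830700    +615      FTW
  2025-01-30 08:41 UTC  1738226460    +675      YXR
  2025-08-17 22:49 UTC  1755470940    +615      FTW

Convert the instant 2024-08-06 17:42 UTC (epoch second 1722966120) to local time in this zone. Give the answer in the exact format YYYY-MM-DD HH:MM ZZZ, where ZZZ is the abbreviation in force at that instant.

2024-08-07 04:57 YXR

Query: 2024-08-06 17:42 UTC
Rule 1/4 (YXR, +11:15): 2024-05-26 21:50 UTC ≤ query < 2024-10-13 14:45 UTC
17·60 + 42 + 675 = 1737 min
1737 = 1·1440 + 297; 297 = 4·60 + 57 → 04:57, 2024-08-06 + 1 day = 2024-08-07
→ 2024-08-07 04:57 YXR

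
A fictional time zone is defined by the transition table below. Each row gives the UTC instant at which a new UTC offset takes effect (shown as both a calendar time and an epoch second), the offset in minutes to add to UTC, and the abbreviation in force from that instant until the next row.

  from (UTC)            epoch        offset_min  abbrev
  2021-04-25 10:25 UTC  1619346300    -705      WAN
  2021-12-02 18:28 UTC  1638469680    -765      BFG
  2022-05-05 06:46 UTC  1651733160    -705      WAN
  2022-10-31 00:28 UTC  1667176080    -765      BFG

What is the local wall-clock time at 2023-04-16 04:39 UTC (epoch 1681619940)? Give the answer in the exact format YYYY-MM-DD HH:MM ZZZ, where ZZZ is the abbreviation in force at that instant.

Query: 2023-04-16 04:39 UTC
Rule 4/4 (BFG, -12:45): 2022-10-31 00:28 UTC ≤ query < +∞
4·60 + 39 - 765 = -486 min
-486 = -1·1440 + 954; 954 = 15·60 + 54 → 15:54, 2023-04-16 - 1 day = 2023-04-15
→ 2023-04-15 15:54 BFG

2023-04-15 15:54 BFG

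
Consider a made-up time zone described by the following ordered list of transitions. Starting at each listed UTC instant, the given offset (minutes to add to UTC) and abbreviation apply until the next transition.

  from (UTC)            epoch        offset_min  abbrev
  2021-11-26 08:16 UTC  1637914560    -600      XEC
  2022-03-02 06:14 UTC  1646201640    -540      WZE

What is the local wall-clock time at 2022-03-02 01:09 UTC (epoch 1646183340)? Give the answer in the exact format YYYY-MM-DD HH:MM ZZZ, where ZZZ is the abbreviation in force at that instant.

2022-03-01 15:09 XEC

Query: 2022-03-02 01:09 UTC
Rule 1/2 (XEC, -10:00): 2021-11-26 08:16 UTC ≤ query < 2022-03-02 06:14 UTC
1·60 + 9 - 600 = -531 min
-531 = -1·1440 + 909; 909 = 15·60 + 9 → 15:09, 2022-03-02 - 1 day = 2022-03-01
→ 2022-03-01 15:09 XEC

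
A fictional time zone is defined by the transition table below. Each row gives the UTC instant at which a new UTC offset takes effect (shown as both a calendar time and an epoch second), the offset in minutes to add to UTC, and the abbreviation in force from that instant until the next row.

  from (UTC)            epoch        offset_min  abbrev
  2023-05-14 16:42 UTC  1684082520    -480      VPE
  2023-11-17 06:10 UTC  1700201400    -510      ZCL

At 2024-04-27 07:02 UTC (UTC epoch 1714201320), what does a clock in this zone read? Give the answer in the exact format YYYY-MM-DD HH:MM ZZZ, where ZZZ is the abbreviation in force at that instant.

2024-04-26 22:32 ZCL

Query: 2024-04-27 07:02 UTC
Rule 2/2 (ZCL, -08:30): 2023-11-17 06:10 UTC ≤ query < +∞
7·60 + 2 - 510 = -88 min
-88 = -1·1440 + 1352; 1352 = 22·60 + 32 → 22:32, 2024-04-27 - 1 day = 2024-04-26
→ 2024-04-26 22:32 ZCL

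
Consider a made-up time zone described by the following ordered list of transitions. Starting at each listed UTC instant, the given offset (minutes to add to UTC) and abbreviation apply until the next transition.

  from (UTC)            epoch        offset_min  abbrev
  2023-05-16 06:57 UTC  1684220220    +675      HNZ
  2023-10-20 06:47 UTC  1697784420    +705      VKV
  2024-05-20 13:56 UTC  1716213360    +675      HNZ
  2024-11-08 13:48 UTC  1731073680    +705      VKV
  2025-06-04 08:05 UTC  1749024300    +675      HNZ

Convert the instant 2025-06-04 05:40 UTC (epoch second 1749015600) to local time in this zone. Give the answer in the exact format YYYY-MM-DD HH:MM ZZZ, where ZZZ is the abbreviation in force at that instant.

2025-06-04 17:25 VKV

Query: 2025-06-04 05:40 UTC
Rule 4/5 (VKV, +11:45): 2024-11-08 13:48 UTC ≤ query < 2025-06-04 08:05 UTC
5·60 + 40 + 705 = 1045 min
1045 = 0·1440 + 1045; 1045 = 17·60 + 25 → 17:25, same day
→ 2025-06-04 17:25 VKV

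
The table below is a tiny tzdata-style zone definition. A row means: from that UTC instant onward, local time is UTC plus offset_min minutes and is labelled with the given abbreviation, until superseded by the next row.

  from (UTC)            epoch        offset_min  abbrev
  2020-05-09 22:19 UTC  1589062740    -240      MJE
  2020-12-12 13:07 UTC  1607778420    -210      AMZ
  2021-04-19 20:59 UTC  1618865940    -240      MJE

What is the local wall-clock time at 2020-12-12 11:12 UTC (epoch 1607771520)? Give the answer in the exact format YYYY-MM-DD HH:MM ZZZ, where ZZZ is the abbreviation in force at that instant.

Query: 2020-12-12 11:12 UTC
Rule 1/3 (MJE, -04:00): 2020-05-09 22:19 UTC ≤ query < 2020-12-12 13:07 UTC
11·60 + 12 - 240 = 432 min
432 = 0·1440 + 432; 432 = 7·60 + 12 → 07:12, same day
→ 2020-12-12 07:12 MJE

2020-12-12 07:12 MJE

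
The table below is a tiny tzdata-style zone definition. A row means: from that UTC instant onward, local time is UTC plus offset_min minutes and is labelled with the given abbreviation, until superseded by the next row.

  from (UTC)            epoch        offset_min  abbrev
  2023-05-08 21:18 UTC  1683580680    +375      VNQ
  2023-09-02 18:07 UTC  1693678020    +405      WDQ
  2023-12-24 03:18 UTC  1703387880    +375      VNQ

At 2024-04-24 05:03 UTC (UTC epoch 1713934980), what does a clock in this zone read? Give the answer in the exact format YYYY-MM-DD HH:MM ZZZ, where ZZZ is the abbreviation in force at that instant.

2024-04-24 11:18 VNQ

Query: 2024-04-24 05:03 UTC
Rule 3/3 (VNQ, +06:15): 2023-12-24 03:18 UTC ≤ query < +∞
5·60 + 3 + 375 = 678 min
678 = 0·1440 + 678; 678 = 11·60 + 18 → 11:18, same day
→ 2024-04-24 11:18 VNQ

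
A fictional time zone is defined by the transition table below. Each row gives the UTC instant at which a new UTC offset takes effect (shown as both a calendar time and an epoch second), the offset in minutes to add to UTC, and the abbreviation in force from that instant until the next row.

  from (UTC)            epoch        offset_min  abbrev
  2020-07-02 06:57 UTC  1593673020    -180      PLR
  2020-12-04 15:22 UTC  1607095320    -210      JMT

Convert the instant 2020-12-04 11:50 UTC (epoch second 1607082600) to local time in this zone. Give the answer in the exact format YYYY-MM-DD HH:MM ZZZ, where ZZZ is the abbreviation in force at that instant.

Query: 2020-12-04 11:50 UTC
Rule 1/2 (PLR, -03:00): 2020-07-02 06:57 UTC ≤ query < 2020-12-04 15:22 UTC
11·60 + 50 - 180 = 530 min
530 = 0·1440 + 530; 530 = 8·60 + 50 → 08:50, same day
→ 2020-12-04 08:50 PLR

2020-12-04 08:50 PLR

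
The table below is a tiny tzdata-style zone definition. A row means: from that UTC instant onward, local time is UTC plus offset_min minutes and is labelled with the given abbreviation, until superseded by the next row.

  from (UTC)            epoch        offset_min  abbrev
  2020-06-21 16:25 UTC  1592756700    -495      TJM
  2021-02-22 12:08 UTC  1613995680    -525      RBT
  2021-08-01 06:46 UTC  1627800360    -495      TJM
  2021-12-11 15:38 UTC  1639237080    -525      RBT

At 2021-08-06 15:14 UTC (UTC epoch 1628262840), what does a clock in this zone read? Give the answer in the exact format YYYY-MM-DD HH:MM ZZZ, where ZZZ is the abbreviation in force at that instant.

Query: 2021-08-06 15:14 UTC
Rule 3/4 (TJM, -08:15): 2021-08-01 06:46 UTC ≤ query < 2021-12-11 15:38 UTC
15·60 + 14 - 495 = 419 min
419 = 0·1440 + 419; 419 = 6·60 + 59 → 06:59, same day
→ 2021-08-06 06:59 TJM

2021-08-06 06:59 TJM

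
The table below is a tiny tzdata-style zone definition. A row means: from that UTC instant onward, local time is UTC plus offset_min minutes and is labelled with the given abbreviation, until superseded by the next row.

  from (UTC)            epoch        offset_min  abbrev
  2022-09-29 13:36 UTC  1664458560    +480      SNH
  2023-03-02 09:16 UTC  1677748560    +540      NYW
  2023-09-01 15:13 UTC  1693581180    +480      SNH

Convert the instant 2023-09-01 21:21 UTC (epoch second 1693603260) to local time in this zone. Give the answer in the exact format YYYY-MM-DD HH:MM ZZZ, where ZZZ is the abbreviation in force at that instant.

2023-09-02 05:21 SNH

Query: 2023-09-01 21:21 UTC
Rule 3/3 (SNH, +08:00): 2023-09-01 15:13 UTC ≤ query < +∞
21·60 + 21 + 480 = 1761 min
1761 = 1·1440 + 321; 321 = 5·60 + 21 → 05:21, 2023-09-01 + 1 day = 2023-09-02
→ 2023-09-02 05:21 SNH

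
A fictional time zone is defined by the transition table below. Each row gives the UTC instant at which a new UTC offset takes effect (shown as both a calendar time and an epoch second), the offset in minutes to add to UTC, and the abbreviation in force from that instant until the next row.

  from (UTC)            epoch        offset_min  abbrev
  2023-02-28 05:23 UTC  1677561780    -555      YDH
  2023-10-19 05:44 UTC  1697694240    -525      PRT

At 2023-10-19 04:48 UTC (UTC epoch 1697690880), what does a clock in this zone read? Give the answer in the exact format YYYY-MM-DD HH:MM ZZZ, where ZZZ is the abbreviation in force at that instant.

Query: 2023-10-19 04:48 UTC
Rule 1/2 (YDH, -09:15): 2023-02-28 05:23 UTC ≤ query < 2023-10-19 05:44 UTC
4·60 + 48 - 555 = -267 min
-267 = -1·1440 + 1173; 1173 = 19·60 + 33 → 19:33, 2023-10-19 - 1 day = 2023-10-18
→ 2023-10-18 19:33 YDH

2023-10-18 19:33 YDH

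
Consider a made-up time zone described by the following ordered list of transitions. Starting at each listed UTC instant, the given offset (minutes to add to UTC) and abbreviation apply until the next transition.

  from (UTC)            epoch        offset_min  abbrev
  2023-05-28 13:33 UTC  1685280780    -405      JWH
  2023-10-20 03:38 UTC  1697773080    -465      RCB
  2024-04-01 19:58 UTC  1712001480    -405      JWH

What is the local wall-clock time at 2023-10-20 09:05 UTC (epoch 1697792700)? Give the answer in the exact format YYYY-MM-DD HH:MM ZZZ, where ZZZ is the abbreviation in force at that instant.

Query: 2023-10-20 09:05 UTC
Rule 2/3 (RCB, -07:45): 2023-10-20 03:38 UTC ≤ query < 2024-04-01 19:58 UTC
9·60 + 5 - 465 = 80 min
80 = 0·1440 + 80; 80 = 1·60 + 20 → 01:20, same day
→ 2023-10-20 01:20 RCB

2023-10-20 01:20 RCB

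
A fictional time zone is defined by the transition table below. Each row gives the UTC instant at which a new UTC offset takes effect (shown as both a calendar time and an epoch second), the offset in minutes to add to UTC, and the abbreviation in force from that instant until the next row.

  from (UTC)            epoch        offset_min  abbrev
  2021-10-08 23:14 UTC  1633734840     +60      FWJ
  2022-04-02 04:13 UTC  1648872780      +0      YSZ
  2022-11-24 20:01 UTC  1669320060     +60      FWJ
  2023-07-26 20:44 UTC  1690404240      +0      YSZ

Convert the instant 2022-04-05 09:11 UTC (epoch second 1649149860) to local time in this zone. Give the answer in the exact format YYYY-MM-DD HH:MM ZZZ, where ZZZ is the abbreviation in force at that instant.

Query: 2022-04-05 09:11 UTC
Rule 2/4 (YSZ, +00:00): 2022-04-02 04:13 UTC ≤ query < 2022-11-24 20:01 UTC
9·60 + 11 + 0 = 551 min
551 = 0·1440 + 551; 551 = 9·60 + 11 → 09:11, same day
→ 2022-04-05 09:11 YSZ

2022-04-05 09:11 YSZ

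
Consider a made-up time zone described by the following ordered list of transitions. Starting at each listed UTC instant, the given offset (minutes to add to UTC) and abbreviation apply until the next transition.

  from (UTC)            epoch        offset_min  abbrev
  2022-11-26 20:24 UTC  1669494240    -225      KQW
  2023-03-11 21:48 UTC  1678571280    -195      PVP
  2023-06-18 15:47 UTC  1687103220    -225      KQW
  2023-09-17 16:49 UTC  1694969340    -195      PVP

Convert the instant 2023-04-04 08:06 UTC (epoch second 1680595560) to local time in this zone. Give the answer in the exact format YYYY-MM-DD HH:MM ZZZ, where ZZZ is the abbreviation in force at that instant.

Query: 2023-04-04 08:06 UTC
Rule 2/4 (PVP, -03:15): 2023-03-11 21:48 UTC ≤ query < 2023-06-18 15:47 UTC
8·60 + 6 - 195 = 291 min
291 = 0·1440 + 291; 291 = 4·60 + 51 → 04:51, same day
→ 2023-04-04 04:51 PVP

2023-04-04 04:51 PVP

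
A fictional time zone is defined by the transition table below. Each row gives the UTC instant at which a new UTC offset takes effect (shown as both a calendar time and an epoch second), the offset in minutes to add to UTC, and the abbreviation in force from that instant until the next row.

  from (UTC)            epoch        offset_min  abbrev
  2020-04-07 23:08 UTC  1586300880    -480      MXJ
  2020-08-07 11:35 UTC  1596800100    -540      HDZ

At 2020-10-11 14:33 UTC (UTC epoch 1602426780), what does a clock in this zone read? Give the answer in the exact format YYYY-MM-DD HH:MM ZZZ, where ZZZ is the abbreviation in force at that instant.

2020-10-11 05:33 HDZ

Query: 2020-10-11 14:33 UTC
Rule 2/2 (HDZ, -09:00): 2020-08-07 11:35 UTC ≤ query < +∞
14·60 + 33 - 540 = 333 min
333 = 0·1440 + 333; 333 = 5·60 + 33 → 05:33, same day
→ 2020-10-11 05:33 HDZ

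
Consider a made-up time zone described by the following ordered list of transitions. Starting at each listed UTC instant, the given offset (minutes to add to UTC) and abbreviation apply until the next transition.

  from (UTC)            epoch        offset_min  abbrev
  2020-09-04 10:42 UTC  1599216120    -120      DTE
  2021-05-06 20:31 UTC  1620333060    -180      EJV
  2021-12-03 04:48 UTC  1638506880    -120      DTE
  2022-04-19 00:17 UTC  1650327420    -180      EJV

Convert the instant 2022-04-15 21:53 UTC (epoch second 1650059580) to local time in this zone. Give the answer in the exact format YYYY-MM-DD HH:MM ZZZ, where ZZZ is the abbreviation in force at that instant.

Query: 2022-04-15 21:53 UTC
Rule 3/4 (DTE, -02:00): 2021-12-03 04:48 UTC ≤ query < 2022-04-19 00:17 UTC
21·60 + 53 - 120 = 1193 min
1193 = 0·1440 + 1193; 1193 = 19·60 + 53 → 19:53, same day
→ 2022-04-15 19:53 DTE

2022-04-15 19:53 DTE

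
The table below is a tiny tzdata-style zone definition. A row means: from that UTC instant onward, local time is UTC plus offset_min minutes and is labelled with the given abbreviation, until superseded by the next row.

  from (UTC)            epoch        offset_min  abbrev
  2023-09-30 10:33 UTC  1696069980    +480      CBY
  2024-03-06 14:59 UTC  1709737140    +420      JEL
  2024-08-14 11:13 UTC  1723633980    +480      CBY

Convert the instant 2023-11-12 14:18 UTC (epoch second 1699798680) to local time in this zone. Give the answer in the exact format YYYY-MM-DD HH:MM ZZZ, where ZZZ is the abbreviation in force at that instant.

Query: 2023-11-12 14:18 UTC
Rule 1/3 (CBY, +08:00): 2023-09-30 10:33 UTC ≤ query < 2024-03-06 14:59 UTC
14·60 + 18 + 480 = 1338 min
1338 = 0·1440 + 1338; 1338 = 22·60 + 18 → 22:18, same day
→ 2023-11-12 22:18 CBY

2023-11-12 22:18 CBY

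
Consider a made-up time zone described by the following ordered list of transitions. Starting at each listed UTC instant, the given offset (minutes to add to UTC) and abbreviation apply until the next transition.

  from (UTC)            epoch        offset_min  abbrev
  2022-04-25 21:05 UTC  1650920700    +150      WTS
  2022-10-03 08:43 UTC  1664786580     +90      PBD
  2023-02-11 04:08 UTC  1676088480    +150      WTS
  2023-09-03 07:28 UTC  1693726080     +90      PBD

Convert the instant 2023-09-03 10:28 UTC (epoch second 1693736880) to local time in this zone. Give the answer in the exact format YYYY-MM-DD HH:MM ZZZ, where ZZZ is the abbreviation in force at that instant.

2023-09-03 11:58 PBD

Query: 2023-09-03 10:28 UTC
Rule 4/4 (PBD, +01:30): 2023-09-03 07:28 UTC ≤ query < +∞
10·60 + 28 + 90 = 718 min
718 = 0·1440 + 718; 718 = 11·60 + 58 → 11:58, same day
→ 2023-09-03 11:58 PBD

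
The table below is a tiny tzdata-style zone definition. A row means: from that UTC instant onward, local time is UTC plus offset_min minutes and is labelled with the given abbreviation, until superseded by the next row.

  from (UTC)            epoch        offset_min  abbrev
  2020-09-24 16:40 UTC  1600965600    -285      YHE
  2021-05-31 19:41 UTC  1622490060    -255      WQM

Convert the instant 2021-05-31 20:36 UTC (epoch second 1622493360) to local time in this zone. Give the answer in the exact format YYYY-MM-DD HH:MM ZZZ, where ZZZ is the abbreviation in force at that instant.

Query: 2021-05-31 20:36 UTC
Rule 2/2 (WQM, -04:15): 2021-05-31 19:41 UTC ≤ query < +∞
20·60 + 36 - 255 = 981 min
981 = 0·1440 + 981; 981 = 16·60 + 21 → 16:21, same day
→ 2021-05-31 16:21 WQM

2021-05-31 16:21 WQM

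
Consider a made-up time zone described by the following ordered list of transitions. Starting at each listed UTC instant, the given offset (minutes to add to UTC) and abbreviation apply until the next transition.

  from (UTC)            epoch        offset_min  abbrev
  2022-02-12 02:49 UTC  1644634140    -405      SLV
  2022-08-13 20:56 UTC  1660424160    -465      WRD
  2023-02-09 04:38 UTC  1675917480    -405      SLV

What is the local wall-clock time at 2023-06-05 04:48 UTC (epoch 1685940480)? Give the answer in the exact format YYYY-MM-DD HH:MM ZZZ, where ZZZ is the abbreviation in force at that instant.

Query: 2023-06-05 04:48 UTC
Rule 3/3 (SLV, -06:45): 2023-02-09 04:38 UTC ≤ query < +∞
4·60 + 48 - 405 = -117 min
-117 = -1·1440 + 1323; 1323 = 22·60 + 3 → 22:03, 2023-06-05 - 1 day = 2023-06-04
→ 2023-06-04 22:03 SLV

2023-06-04 22:03 SLV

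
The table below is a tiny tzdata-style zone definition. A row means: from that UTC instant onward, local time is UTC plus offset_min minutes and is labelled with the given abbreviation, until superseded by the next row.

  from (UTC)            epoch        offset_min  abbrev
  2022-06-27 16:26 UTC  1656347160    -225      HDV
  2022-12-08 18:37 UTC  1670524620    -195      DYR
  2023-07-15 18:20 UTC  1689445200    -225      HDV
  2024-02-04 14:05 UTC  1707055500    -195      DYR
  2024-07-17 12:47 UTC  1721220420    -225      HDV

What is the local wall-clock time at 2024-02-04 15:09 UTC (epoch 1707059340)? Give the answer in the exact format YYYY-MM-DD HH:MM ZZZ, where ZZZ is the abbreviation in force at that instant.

Query: 2024-02-04 15:09 UTC
Rule 4/5 (DYR, -03:15): 2024-02-04 14:05 UTC ≤ query < 2024-07-17 12:47 UTC
15·60 + 9 - 195 = 714 min
714 = 0·1440 + 714; 714 = 11·60 + 54 → 11:54, same day
→ 2024-02-04 11:54 DYR

2024-02-04 11:54 DYR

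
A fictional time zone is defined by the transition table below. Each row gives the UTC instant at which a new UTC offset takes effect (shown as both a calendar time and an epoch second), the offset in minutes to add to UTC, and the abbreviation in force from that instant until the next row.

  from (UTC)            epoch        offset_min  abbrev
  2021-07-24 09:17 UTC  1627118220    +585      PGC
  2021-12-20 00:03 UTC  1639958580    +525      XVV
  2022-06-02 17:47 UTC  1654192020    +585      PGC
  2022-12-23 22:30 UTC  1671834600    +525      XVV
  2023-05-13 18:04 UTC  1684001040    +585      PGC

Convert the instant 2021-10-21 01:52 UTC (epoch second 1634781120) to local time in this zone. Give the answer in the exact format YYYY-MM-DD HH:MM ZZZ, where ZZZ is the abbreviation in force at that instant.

Query: 2021-10-21 01:52 UTC
Rule 1/5 (PGC, +09:45): 2021-07-24 09:17 UTC ≤ query < 2021-12-20 00:03 UTC
1·60 + 52 + 585 = 697 min
697 = 0·1440 + 697; 697 = 11·60 + 37 → 11:37, same day
→ 2021-10-21 11:37 PGC

2021-10-21 11:37 PGC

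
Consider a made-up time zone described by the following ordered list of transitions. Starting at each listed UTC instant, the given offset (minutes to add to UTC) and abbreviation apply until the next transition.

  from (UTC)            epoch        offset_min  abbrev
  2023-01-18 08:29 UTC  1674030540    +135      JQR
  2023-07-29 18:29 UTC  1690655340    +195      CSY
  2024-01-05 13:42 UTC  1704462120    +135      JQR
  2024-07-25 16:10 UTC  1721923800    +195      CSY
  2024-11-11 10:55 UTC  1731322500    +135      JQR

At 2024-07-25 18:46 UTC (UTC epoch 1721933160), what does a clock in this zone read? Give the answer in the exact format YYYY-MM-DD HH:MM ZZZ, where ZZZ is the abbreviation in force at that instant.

Query: 2024-07-25 18:46 UTC
Rule 4/5 (CSY, +03:15): 2024-07-25 16:10 UTC ≤ query < 2024-11-11 10:55 UTC
18·60 + 46 + 195 = 1321 min
1321 = 0·1440 + 1321; 1321 = 22·60 + 1 → 22:01, same day
→ 2024-07-25 22:01 CSY

2024-07-25 22:01 CSY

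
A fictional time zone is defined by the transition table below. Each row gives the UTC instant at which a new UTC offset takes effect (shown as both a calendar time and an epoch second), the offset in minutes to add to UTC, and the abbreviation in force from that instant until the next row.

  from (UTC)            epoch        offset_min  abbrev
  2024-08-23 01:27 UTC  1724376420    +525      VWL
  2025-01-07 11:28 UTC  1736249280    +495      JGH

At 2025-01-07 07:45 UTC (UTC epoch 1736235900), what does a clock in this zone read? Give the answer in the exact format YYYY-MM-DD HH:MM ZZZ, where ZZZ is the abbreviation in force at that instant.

2025-01-07 16:30 VWL

Query: 2025-01-07 07:45 UTC
Rule 1/2 (VWL, +08:45): 2024-08-23 01:27 UTC ≤ query < 2025-01-07 11:28 UTC
7·60 + 45 + 525 = 990 min
990 = 0·1440 + 990; 990 = 16·60 + 30 → 16:30, same day
→ 2025-01-07 16:30 VWL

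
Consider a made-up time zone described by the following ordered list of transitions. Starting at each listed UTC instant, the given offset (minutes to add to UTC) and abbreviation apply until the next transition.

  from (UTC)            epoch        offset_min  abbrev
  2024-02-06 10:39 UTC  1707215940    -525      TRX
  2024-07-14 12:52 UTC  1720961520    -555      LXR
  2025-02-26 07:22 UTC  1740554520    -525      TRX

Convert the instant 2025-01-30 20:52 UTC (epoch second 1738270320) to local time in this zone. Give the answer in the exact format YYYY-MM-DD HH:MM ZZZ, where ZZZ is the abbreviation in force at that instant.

2025-01-30 11:37 LXR

Query: 2025-01-30 20:52 UTC
Rule 2/3 (LXR, -09:15): 2024-07-14 12:52 UTC ≤ query < 2025-02-26 07:22 UTC
20·60 + 52 - 555 = 697 min
697 = 0·1440 + 697; 697 = 11·60 + 37 → 11:37, same day
→ 2025-01-30 11:37 LXR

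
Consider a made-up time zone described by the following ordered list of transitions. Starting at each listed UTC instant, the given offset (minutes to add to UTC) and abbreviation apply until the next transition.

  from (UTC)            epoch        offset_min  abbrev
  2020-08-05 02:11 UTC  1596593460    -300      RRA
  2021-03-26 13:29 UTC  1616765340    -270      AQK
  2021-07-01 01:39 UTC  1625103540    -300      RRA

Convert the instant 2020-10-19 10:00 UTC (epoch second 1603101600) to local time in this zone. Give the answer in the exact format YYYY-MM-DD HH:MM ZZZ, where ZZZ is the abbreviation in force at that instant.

Query: 2020-10-19 10:00 UTC
Rule 1/3 (RRA, -05:00): 2020-08-05 02:11 UTC ≤ query < 2021-03-26 13:29 UTC
10·60 + 0 - 300 = 300 min
300 = 0·1440 + 300; 300 = 5·60 + 0 → 05:00, same day
→ 2020-10-19 05:00 RRA

2020-10-19 05:00 RRA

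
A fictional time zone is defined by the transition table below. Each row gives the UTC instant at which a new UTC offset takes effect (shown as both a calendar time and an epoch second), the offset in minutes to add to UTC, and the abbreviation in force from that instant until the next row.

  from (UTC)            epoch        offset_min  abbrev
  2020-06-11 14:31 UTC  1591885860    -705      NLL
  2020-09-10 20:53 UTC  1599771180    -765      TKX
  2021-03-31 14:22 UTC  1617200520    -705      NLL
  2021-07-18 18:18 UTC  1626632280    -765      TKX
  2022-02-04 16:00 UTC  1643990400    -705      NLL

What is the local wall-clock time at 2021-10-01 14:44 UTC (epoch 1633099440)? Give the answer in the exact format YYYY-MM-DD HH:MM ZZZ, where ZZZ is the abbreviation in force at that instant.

2021-10-01 01:59 TKX

Query: 2021-10-01 14:44 UTC
Rule 4/5 (TKX, -12:45): 2021-07-18 18:18 UTC ≤ query < 2022-02-04 16:00 UTC
14·60 + 44 - 765 = 119 min
119 = 0·1440 + 119; 119 = 1·60 + 59 → 01:59, same day
→ 2021-10-01 01:59 TKX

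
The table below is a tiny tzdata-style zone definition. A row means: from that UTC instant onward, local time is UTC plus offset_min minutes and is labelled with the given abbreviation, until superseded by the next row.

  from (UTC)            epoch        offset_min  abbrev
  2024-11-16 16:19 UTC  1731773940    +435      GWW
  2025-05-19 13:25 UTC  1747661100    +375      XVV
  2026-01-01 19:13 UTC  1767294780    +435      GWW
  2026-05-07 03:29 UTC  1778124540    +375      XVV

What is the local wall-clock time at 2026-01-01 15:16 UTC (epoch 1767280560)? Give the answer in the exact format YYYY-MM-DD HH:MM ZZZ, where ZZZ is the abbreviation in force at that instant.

Query: 2026-01-01 15:16 UTC
Rule 2/4 (XVV, +06:15): 2025-05-19 13:25 UTC ≤ query < 2026-01-01 19:13 UTC
15·60 + 16 + 375 = 1291 min
1291 = 0·1440 + 1291; 1291 = 21·60 + 31 → 21:31, same day
→ 2026-01-01 21:31 XVV

2026-01-01 21:31 XVV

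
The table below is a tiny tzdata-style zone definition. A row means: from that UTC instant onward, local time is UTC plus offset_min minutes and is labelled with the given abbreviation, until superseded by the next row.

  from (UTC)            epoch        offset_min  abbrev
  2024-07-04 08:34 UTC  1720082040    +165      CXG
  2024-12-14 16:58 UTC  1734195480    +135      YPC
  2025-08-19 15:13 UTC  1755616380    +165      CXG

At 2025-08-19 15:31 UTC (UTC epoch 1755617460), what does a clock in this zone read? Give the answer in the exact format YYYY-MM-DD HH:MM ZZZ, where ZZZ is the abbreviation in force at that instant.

2025-08-19 18:16 CXG

Query: 2025-08-19 15:31 UTC
Rule 3/3 (CXG, +02:45): 2025-08-19 15:13 UTC ≤ query < +∞
15·60 + 31 + 165 = 1096 min
1096 = 0·1440 + 1096; 1096 = 18·60 + 16 → 18:16, same day
→ 2025-08-19 18:16 CXG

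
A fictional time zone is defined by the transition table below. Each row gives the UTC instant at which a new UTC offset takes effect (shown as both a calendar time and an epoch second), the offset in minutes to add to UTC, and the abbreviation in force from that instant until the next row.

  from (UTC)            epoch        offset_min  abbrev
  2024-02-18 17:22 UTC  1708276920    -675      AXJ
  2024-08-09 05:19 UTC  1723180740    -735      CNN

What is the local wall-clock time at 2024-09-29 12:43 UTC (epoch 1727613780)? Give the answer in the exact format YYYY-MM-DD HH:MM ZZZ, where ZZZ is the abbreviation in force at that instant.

Query: 2024-09-29 12:43 UTC
Rule 2/2 (CNN, -12:15): 2024-08-09 05:19 UTC ≤ query < +∞
12·60 + 43 - 735 = 28 min
28 = 0·1440 + 28; 28 = 0·60 + 28 → 00:28, same day
→ 2024-09-29 00:28 CNN

2024-09-29 00:28 CNN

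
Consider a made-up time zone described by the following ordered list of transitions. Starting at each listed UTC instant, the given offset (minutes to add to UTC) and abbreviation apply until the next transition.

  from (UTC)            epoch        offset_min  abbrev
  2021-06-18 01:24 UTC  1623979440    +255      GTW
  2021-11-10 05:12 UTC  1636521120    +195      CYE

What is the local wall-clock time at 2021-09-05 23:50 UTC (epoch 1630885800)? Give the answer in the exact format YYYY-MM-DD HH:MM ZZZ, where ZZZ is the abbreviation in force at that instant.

Query: 2021-09-05 23:50 UTC
Rule 1/2 (GTW, +04:15): 2021-06-18 01:24 UTC ≤ query < 2021-11-10 05:12 UTC
23·60 + 50 + 255 = 1685 min
1685 = 1·1440 + 245; 245 = 4·60 + 5 → 04:05, 2021-09-05 + 1 day = 2021-09-06
→ 2021-09-06 04:05 GTW

2021-09-06 04:05 GTW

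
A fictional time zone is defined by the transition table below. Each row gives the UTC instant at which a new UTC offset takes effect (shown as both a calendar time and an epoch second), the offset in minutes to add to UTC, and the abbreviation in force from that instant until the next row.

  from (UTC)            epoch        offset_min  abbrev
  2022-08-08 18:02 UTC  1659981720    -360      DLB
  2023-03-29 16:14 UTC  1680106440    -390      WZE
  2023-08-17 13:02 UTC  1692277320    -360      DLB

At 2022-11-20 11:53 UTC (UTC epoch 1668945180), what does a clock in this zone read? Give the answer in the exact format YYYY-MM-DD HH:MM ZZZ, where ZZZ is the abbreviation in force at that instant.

2022-11-20 05:53 DLB

Query: 2022-11-20 11:53 UTC
Rule 1/3 (DLB, -06:00): 2022-08-08 18:02 UTC ≤ query < 2023-03-29 16:14 UTC
11·60 + 53 - 360 = 353 min
353 = 0·1440 + 353; 353 = 5·60 + 53 → 05:53, same day
→ 2022-11-20 05:53 DLB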